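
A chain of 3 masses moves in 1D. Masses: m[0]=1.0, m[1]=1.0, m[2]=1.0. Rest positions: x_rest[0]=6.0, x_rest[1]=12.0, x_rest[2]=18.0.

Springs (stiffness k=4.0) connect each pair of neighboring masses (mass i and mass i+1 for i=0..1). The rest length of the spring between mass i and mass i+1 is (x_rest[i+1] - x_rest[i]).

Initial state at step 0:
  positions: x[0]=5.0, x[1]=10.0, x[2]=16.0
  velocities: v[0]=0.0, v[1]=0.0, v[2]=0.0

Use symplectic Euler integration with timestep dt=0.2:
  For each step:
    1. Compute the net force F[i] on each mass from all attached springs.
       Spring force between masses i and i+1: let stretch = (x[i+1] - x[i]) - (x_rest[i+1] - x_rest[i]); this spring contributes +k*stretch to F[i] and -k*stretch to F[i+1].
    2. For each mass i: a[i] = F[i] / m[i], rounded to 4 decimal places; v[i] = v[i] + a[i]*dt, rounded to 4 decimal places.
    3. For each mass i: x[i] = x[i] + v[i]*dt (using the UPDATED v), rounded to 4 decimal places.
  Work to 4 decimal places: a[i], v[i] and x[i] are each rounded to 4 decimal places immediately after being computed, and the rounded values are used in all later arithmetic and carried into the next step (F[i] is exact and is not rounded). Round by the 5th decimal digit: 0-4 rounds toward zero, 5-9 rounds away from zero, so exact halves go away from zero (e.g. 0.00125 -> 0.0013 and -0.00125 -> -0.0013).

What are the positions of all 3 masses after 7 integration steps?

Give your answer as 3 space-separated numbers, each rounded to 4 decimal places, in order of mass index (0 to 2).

Step 0: x=[5.0000 10.0000 16.0000] v=[0.0000 0.0000 0.0000]
Step 1: x=[4.8400 10.1600 16.0000] v=[-0.8000 0.8000 0.0000]
Step 2: x=[4.5712 10.4032 16.0256] v=[-1.3440 1.2160 0.1280]
Step 3: x=[4.2755 10.6129 16.1116] v=[-1.4784 1.0483 0.4301]
Step 4: x=[4.0338 10.6884 16.2778] v=[-1.2085 0.3773 0.8311]
Step 5: x=[3.8968 10.5934 16.5097] v=[-0.6848 -0.4749 1.1596]
Step 6: x=[3.8713 10.3736 16.7550] v=[-0.1275 -1.0991 1.2266]
Step 7: x=[3.9262 10.1344 16.9393] v=[0.2743 -1.1958 0.9215]

Answer: 3.9262 10.1344 16.9393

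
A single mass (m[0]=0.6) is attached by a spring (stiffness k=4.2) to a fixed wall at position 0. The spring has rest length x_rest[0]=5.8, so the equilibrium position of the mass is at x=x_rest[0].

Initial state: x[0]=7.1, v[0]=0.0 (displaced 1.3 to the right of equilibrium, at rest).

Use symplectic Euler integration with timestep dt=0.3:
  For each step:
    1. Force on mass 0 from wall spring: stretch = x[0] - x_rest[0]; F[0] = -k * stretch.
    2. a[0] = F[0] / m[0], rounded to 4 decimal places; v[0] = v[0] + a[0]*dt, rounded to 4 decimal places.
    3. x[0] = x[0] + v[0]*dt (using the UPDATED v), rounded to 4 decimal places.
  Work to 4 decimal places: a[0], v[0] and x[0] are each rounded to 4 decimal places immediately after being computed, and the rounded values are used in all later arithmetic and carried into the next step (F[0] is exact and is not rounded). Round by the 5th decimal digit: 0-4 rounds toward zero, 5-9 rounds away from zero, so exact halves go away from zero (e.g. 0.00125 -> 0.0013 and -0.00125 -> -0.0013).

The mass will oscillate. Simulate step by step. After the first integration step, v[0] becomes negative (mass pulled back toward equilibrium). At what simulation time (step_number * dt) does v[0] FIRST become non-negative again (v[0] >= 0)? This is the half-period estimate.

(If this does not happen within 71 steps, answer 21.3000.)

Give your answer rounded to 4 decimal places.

Step 0: x=[7.1000] v=[0.0000]
Step 1: x=[6.2810] v=[-2.7300]
Step 2: x=[5.1590] v=[-3.7401]
Step 3: x=[4.4408] v=[-2.3940]
Step 4: x=[4.5789] v=[0.4603]
First v>=0 after going negative at step 4, time=1.2000

Answer: 1.2000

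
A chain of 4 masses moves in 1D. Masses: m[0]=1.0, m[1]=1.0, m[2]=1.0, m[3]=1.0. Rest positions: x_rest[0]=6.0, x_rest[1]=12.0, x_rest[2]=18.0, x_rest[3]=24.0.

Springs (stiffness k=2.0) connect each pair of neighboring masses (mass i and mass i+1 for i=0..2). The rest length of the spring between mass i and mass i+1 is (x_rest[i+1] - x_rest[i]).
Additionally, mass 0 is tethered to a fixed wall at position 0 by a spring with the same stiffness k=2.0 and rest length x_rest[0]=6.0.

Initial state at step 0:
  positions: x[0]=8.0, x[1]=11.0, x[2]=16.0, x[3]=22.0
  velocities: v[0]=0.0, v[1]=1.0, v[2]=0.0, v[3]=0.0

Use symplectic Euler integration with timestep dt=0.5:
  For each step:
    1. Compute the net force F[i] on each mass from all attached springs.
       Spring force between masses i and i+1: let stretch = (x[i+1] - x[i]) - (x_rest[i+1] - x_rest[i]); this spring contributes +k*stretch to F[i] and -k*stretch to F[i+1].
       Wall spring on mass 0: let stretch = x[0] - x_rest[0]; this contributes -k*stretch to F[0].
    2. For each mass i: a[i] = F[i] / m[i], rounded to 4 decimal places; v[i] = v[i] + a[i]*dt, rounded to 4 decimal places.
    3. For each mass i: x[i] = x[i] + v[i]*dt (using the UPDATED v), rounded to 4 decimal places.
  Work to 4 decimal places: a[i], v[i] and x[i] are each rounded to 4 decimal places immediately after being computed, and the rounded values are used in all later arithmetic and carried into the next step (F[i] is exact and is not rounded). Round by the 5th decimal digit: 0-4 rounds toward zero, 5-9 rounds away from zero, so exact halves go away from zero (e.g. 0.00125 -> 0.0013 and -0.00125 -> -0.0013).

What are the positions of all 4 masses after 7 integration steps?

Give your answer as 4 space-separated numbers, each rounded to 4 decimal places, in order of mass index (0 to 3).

Step 0: x=[8.0000 11.0000 16.0000 22.0000] v=[0.0000 1.0000 0.0000 0.0000]
Step 1: x=[5.5000 12.5000 16.5000 22.0000] v=[-5.0000 3.0000 1.0000 0.0000]
Step 2: x=[3.7500 12.5000 17.7500 22.2500] v=[-3.5000 0.0000 2.5000 0.5000]
Step 3: x=[4.5000 10.7500 18.6250 23.2500] v=[1.5000 -3.5000 1.7500 2.0000]
Step 4: x=[6.1250 9.8125 17.8750 24.9375] v=[3.2500 -1.8750 -1.5000 3.3750]
Step 5: x=[6.5313 11.0625 16.6250 26.0938] v=[0.8125 2.5000 -2.5000 2.3125]
Step 6: x=[5.9375 12.8282 17.3282 25.5157] v=[-1.1876 3.5313 1.4063 -1.1563]
Step 7: x=[5.8203 13.3985 19.8751 23.8438] v=[-0.2344 1.1406 5.0938 -3.3438]

Answer: 5.8203 13.3985 19.8751 23.8438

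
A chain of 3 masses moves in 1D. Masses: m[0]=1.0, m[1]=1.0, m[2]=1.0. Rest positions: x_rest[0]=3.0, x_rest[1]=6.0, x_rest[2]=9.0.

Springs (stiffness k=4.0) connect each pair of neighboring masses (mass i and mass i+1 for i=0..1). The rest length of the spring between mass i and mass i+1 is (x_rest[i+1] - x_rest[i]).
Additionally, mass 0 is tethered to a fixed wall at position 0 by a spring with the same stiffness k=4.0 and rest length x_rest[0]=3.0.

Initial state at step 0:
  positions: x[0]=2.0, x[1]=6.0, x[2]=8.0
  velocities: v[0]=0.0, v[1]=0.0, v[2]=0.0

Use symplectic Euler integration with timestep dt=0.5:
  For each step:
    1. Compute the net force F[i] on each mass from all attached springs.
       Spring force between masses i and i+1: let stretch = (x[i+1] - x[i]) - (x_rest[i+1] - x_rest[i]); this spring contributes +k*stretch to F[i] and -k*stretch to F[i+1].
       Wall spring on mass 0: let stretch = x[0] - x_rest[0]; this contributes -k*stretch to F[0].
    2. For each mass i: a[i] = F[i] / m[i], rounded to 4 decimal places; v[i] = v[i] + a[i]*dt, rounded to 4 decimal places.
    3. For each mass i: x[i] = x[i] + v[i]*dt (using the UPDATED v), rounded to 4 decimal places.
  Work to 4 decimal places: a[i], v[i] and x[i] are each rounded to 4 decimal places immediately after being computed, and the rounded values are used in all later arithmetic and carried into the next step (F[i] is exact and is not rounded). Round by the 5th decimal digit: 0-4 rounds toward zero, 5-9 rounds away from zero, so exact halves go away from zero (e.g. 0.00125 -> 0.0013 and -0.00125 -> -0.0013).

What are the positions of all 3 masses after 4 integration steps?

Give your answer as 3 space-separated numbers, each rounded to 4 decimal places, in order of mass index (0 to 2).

Answer: 4.0000 5.0000 10.0000

Derivation:
Step 0: x=[2.0000 6.0000 8.0000] v=[0.0000 0.0000 0.0000]
Step 1: x=[4.0000 4.0000 9.0000] v=[4.0000 -4.0000 2.0000]
Step 2: x=[2.0000 7.0000 8.0000] v=[-4.0000 6.0000 -2.0000]
Step 3: x=[3.0000 6.0000 9.0000] v=[2.0000 -2.0000 2.0000]
Step 4: x=[4.0000 5.0000 10.0000] v=[2.0000 -2.0000 2.0000]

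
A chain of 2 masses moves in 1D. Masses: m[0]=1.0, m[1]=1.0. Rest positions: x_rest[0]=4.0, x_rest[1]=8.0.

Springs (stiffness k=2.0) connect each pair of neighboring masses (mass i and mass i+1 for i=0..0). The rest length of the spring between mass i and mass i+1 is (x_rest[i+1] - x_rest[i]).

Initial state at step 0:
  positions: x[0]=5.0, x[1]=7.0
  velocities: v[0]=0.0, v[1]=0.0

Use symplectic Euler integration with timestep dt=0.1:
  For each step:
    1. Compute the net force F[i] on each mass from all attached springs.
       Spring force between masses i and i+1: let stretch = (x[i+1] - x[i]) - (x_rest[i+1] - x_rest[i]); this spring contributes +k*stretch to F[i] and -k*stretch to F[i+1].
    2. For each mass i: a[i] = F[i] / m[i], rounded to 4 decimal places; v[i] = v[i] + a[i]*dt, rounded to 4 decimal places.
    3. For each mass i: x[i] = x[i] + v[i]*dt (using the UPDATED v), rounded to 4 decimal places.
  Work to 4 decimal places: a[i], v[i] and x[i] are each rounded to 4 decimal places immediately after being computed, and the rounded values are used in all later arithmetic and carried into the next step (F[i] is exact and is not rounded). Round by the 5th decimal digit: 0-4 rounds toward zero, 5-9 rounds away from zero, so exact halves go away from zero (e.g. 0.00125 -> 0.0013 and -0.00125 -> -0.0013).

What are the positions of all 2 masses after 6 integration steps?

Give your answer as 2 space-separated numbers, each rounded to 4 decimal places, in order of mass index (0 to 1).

Step 0: x=[5.0000 7.0000] v=[0.0000 0.0000]
Step 1: x=[4.9600 7.0400] v=[-0.4000 0.4000]
Step 2: x=[4.8816 7.1184] v=[-0.7840 0.7840]
Step 3: x=[4.7679 7.2321] v=[-1.1366 1.1366]
Step 4: x=[4.6235 7.3765] v=[-1.4438 1.4438]
Step 5: x=[4.4542 7.5458] v=[-1.6932 1.6932]
Step 6: x=[4.2667 7.7333] v=[-1.8749 1.8749]

Answer: 4.2667 7.7333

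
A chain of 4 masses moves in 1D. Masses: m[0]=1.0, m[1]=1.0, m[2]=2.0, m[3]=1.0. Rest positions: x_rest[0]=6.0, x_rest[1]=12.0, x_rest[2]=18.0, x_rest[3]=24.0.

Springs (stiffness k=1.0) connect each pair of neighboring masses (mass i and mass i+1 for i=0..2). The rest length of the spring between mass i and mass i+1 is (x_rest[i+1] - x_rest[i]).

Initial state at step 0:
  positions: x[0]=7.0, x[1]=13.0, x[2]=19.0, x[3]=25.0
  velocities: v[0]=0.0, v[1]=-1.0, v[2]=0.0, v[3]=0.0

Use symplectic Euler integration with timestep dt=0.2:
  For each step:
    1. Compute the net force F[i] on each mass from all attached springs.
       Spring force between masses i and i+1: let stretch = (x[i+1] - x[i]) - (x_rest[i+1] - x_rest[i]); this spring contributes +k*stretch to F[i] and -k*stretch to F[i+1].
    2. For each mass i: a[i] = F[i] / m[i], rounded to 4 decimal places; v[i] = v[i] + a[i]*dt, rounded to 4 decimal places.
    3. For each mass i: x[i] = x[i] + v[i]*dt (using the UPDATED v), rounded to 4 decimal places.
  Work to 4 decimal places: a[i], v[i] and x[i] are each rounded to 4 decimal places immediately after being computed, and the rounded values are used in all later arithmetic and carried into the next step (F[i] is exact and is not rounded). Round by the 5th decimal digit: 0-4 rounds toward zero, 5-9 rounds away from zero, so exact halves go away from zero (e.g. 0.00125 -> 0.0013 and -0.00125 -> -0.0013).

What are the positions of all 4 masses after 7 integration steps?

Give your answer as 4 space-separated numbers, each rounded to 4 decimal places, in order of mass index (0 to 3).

Answer: 6.6606 12.2969 18.8299 24.9827

Derivation:
Step 0: x=[7.0000 13.0000 19.0000 25.0000] v=[0.0000 -1.0000 0.0000 0.0000]
Step 1: x=[7.0000 12.8000 19.0000 25.0000] v=[0.0000 -1.0000 0.0000 0.0000]
Step 2: x=[6.9920 12.6160 18.9960 25.0000] v=[-0.0400 -0.9200 -0.0200 0.0000]
Step 3: x=[6.9690 12.4622 18.9845 24.9998] v=[-0.1152 -0.7688 -0.0576 -0.0008]
Step 4: x=[6.9257 12.3496 18.9628 24.9990] v=[-0.2166 -0.5630 -0.1083 -0.0039]
Step 5: x=[6.8593 12.2846 18.9296 24.9968] v=[-0.3318 -0.3251 -0.1660 -0.0111]
Step 6: x=[6.7700 12.2684 18.8848 24.9919] v=[-0.4467 -0.0812 -0.2238 -0.0245]
Step 7: x=[6.6606 12.2969 18.8299 24.9827] v=[-0.5470 0.1424 -0.2747 -0.0459]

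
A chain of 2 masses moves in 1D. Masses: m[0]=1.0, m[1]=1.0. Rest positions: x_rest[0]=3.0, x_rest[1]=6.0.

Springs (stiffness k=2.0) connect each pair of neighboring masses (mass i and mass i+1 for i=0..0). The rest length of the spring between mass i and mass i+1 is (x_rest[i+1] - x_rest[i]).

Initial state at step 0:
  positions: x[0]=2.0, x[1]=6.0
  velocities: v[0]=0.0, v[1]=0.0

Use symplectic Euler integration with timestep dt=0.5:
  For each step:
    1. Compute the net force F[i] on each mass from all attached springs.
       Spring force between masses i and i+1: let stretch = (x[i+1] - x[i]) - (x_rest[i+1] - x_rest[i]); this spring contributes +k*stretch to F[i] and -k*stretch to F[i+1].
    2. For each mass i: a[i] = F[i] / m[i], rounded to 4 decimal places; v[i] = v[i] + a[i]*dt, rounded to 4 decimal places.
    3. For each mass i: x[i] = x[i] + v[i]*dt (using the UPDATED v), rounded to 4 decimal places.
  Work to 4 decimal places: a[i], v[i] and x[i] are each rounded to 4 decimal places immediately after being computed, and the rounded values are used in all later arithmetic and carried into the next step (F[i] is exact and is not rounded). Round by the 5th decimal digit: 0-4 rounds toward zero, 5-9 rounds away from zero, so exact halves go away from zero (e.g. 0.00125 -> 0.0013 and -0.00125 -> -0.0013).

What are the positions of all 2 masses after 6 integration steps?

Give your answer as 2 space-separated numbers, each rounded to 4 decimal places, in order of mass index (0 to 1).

Answer: 2.0000 6.0000

Derivation:
Step 0: x=[2.0000 6.0000] v=[0.0000 0.0000]
Step 1: x=[2.5000 5.5000] v=[1.0000 -1.0000]
Step 2: x=[3.0000 5.0000] v=[1.0000 -1.0000]
Step 3: x=[3.0000 5.0000] v=[0.0000 0.0000]
Step 4: x=[2.5000 5.5000] v=[-1.0000 1.0000]
Step 5: x=[2.0000 6.0000] v=[-1.0000 1.0000]
Step 6: x=[2.0000 6.0000] v=[0.0000 0.0000]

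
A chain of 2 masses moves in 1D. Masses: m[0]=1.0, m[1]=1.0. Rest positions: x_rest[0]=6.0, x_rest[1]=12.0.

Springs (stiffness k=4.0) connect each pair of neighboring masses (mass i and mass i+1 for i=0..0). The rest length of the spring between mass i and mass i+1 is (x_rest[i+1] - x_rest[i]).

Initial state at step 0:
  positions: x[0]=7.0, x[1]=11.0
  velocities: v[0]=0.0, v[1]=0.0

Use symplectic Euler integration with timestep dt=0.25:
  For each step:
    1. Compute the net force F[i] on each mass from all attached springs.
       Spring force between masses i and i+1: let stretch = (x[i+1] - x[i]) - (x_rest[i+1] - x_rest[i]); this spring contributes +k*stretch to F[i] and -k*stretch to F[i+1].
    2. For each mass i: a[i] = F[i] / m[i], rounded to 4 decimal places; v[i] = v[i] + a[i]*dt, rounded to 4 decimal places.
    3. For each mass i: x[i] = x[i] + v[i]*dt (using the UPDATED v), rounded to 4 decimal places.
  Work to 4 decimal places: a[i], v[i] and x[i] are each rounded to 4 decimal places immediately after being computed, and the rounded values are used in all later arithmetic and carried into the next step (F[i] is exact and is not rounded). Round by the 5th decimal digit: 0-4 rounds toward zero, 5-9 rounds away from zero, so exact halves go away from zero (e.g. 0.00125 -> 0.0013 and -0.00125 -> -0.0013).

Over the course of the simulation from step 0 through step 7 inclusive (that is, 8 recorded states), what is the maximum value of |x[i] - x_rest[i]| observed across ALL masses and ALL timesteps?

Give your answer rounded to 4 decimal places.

Answer: 1.0625

Derivation:
Step 0: x=[7.0000 11.0000] v=[0.0000 0.0000]
Step 1: x=[6.5000 11.5000] v=[-2.0000 2.0000]
Step 2: x=[5.7500 12.2500] v=[-3.0000 3.0000]
Step 3: x=[5.1250 12.8750] v=[-2.5000 2.5000]
Step 4: x=[4.9375 13.0625] v=[-0.7500 0.7500]
Step 5: x=[5.2813 12.7188] v=[1.3750 -1.3750]
Step 6: x=[5.9844 12.0157] v=[2.8125 -2.8125]
Step 7: x=[6.6954 11.3048] v=[2.8438 -2.8438]
Max displacement = 1.0625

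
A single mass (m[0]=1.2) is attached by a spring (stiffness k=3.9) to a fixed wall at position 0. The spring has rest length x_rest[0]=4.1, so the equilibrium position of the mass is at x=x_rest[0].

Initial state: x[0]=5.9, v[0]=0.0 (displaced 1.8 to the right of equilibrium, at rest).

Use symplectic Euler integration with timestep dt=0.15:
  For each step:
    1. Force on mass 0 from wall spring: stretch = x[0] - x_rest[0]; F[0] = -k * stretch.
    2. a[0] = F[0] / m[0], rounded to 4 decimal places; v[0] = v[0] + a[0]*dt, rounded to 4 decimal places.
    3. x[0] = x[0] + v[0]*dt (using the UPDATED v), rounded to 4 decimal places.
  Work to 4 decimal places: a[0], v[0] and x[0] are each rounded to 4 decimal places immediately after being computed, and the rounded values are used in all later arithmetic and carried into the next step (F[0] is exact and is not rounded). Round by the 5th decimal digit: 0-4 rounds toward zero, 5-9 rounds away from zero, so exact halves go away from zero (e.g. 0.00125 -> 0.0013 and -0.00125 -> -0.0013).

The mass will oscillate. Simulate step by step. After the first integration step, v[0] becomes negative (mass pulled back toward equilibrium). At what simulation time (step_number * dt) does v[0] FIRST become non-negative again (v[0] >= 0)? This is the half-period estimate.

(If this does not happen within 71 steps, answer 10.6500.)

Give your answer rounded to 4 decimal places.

Step 0: x=[5.9000] v=[0.0000]
Step 1: x=[5.7684] v=[-0.8775]
Step 2: x=[5.5148] v=[-1.6908]
Step 3: x=[5.1577] v=[-2.3805]
Step 4: x=[4.7233] v=[-2.8961]
Step 5: x=[4.2433] v=[-3.2000]
Step 6: x=[3.7528] v=[-3.2699]
Step 7: x=[3.2877] v=[-3.1006]
Step 8: x=[2.8820] v=[-2.7046]
Step 9: x=[2.5654] v=[-2.1108]
Step 10: x=[2.3610] v=[-1.3627]
Step 11: x=[2.2838] v=[-0.5149]
Step 12: x=[2.3394] v=[0.3705]
First v>=0 after going negative at step 12, time=1.8000

Answer: 1.8000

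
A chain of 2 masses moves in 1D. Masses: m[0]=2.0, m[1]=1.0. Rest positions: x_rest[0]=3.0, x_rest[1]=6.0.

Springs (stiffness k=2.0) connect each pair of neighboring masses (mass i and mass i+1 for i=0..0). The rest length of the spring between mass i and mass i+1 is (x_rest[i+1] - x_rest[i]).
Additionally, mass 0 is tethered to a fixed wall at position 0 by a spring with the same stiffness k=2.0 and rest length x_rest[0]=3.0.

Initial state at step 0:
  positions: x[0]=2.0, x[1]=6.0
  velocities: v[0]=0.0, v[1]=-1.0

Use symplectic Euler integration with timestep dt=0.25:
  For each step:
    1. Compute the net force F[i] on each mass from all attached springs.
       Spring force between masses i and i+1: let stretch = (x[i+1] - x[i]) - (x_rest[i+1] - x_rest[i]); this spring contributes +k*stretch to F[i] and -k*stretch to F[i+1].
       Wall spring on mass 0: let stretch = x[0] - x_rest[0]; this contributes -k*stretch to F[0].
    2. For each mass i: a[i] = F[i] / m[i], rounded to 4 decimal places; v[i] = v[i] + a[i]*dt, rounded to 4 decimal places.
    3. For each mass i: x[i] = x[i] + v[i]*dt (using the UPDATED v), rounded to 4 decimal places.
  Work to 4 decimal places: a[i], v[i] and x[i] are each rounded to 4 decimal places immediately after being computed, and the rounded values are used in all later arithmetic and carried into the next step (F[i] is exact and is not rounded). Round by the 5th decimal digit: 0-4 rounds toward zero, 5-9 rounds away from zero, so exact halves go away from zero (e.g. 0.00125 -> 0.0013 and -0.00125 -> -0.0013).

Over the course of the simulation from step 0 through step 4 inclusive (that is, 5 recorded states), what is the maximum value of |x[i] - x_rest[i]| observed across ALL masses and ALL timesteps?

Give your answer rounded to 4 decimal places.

Step 0: x=[2.0000 6.0000] v=[0.0000 -1.0000]
Step 1: x=[2.1250 5.6250] v=[0.5000 -1.5000]
Step 2: x=[2.3360 5.1875] v=[0.8438 -1.7500]
Step 3: x=[2.5792 4.7686] v=[0.9727 -1.6758]
Step 4: x=[2.7980 4.4510] v=[0.8753 -1.2705]
Max displacement = 1.5490

Answer: 1.5490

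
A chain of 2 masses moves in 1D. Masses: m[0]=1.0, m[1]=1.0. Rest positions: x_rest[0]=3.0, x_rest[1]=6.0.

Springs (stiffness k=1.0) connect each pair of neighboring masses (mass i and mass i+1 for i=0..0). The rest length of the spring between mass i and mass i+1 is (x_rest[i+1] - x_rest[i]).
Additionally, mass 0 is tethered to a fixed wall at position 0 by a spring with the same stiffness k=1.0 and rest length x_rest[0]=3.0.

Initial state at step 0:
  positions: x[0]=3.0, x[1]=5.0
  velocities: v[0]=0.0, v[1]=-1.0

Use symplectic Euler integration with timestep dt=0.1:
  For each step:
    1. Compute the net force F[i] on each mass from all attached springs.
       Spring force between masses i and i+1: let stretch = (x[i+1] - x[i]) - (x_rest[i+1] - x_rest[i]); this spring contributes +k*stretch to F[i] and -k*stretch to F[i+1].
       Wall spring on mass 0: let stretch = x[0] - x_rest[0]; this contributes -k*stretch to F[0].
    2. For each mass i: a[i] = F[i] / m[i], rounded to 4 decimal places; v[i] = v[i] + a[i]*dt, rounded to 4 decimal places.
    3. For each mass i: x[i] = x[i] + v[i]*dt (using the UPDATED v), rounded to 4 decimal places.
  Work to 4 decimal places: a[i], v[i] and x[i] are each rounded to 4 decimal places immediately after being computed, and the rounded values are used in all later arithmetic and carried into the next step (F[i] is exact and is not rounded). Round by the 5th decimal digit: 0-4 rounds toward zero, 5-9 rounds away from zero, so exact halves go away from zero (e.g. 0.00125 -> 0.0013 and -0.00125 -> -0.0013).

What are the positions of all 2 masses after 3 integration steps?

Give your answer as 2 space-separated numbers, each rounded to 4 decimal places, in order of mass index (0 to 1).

Answer: 2.9375 4.7630

Derivation:
Step 0: x=[3.0000 5.0000] v=[0.0000 -1.0000]
Step 1: x=[2.9900 4.9100] v=[-0.1000 -0.9000]
Step 2: x=[2.9693 4.8308] v=[-0.2070 -0.7920]
Step 3: x=[2.9375 4.7630] v=[-0.3178 -0.6782]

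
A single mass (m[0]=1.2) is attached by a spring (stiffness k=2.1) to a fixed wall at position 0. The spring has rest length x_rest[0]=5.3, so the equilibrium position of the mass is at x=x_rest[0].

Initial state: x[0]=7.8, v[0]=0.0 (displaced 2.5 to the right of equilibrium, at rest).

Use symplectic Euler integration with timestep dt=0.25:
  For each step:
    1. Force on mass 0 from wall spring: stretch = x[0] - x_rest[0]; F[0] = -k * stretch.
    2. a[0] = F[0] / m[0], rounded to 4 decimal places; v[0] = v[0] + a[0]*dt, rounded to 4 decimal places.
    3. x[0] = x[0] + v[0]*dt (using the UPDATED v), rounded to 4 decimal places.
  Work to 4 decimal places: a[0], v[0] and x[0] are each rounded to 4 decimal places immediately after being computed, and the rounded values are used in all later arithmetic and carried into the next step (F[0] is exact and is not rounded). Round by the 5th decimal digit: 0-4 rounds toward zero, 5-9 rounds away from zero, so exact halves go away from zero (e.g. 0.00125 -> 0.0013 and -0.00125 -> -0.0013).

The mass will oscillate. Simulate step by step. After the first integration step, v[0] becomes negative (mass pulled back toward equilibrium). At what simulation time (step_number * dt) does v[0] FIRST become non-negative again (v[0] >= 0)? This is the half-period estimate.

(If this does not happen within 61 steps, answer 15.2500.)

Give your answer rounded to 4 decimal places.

Answer: 2.5000

Derivation:
Step 0: x=[7.8000] v=[0.0000]
Step 1: x=[7.5266] v=[-1.0938]
Step 2: x=[7.0096] v=[-2.0680]
Step 3: x=[6.3056] v=[-2.8160]
Step 4: x=[5.4916] v=[-3.2560]
Step 5: x=[4.6567] v=[-3.3398]
Step 6: x=[3.8921] v=[-3.0584]
Step 7: x=[3.2815] v=[-2.4425]
Step 8: x=[2.8917] v=[-1.5594]
Step 9: x=[2.7653] v=[-0.5058]
Step 10: x=[2.9161] v=[0.6031]
First v>=0 after going negative at step 10, time=2.5000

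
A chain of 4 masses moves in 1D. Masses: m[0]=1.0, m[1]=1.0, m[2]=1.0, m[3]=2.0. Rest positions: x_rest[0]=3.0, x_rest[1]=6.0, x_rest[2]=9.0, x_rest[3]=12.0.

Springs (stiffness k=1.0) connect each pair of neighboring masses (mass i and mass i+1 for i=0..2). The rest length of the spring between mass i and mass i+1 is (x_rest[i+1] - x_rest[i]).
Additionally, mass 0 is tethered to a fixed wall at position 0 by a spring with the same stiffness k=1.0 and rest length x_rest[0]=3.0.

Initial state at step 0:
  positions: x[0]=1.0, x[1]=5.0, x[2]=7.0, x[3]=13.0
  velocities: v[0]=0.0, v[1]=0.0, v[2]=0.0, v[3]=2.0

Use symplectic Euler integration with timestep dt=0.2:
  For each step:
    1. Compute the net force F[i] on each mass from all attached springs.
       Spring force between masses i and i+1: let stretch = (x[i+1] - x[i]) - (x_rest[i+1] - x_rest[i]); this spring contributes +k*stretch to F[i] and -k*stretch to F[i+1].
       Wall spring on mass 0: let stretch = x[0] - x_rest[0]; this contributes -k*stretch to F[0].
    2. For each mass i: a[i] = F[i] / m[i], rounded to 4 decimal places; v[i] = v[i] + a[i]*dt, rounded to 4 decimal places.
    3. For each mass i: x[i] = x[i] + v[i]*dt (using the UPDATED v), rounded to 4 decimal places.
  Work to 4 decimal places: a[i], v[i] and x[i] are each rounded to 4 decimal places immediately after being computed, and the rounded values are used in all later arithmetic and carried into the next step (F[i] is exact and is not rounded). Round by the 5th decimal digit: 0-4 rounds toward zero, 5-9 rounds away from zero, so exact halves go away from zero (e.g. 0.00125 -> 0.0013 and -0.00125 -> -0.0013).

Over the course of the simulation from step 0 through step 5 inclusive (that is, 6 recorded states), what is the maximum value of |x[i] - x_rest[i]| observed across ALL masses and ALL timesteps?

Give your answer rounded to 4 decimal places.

Answer: 2.0915

Derivation:
Step 0: x=[1.0000 5.0000 7.0000 13.0000] v=[0.0000 0.0000 0.0000 2.0000]
Step 1: x=[1.1200 4.9200 7.1600 13.3400] v=[0.6000 -0.4000 0.8000 1.7000]
Step 2: x=[1.3472 4.7776 7.4776 13.6164] v=[1.1360 -0.7120 1.5880 1.3820]
Step 3: x=[1.6577 4.6060 7.9328 13.8300] v=[1.5526 -0.8581 2.2758 1.0681]
Step 4: x=[2.0198 4.4495 8.4908 13.9857] v=[1.8107 -0.7824 2.7899 0.7784]
Step 5: x=[2.3983 4.3575 9.1069 14.0915] v=[1.8927 -0.4601 3.0806 0.5289]
Max displacement = 2.0915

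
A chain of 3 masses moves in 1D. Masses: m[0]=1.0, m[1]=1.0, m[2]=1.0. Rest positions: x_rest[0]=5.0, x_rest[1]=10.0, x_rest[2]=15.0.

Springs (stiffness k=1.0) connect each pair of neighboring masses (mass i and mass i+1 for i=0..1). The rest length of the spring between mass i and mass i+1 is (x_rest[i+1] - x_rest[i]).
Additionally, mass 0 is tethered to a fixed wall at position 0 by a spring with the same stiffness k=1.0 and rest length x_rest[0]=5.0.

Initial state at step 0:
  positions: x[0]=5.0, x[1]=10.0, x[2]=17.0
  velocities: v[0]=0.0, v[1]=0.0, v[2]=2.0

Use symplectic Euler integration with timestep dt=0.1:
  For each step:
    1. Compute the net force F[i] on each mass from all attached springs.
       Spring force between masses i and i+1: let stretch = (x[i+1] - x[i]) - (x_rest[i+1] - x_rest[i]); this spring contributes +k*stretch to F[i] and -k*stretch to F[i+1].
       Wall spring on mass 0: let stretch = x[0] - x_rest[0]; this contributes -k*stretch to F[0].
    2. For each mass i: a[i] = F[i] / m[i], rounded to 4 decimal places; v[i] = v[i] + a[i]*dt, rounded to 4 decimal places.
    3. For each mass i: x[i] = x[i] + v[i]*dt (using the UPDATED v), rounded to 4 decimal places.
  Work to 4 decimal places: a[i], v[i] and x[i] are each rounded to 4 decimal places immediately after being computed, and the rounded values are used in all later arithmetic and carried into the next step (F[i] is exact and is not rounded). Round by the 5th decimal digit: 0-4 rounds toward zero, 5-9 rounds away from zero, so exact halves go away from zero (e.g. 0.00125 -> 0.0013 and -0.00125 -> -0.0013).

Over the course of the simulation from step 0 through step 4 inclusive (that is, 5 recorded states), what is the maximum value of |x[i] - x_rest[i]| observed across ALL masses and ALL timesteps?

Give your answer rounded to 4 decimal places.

Answer: 2.5861

Derivation:
Step 0: x=[5.0000 10.0000 17.0000] v=[0.0000 0.0000 2.0000]
Step 1: x=[5.0000 10.0200 17.1800] v=[0.0000 0.2000 1.8000]
Step 2: x=[5.0002 10.0614 17.3384] v=[0.0020 0.4140 1.5840]
Step 3: x=[5.0010 10.1250 17.4740] v=[0.0081 0.6356 1.3563]
Step 4: x=[5.0030 10.2108 17.5861] v=[0.0204 0.8581 1.1214]
Max displacement = 2.5861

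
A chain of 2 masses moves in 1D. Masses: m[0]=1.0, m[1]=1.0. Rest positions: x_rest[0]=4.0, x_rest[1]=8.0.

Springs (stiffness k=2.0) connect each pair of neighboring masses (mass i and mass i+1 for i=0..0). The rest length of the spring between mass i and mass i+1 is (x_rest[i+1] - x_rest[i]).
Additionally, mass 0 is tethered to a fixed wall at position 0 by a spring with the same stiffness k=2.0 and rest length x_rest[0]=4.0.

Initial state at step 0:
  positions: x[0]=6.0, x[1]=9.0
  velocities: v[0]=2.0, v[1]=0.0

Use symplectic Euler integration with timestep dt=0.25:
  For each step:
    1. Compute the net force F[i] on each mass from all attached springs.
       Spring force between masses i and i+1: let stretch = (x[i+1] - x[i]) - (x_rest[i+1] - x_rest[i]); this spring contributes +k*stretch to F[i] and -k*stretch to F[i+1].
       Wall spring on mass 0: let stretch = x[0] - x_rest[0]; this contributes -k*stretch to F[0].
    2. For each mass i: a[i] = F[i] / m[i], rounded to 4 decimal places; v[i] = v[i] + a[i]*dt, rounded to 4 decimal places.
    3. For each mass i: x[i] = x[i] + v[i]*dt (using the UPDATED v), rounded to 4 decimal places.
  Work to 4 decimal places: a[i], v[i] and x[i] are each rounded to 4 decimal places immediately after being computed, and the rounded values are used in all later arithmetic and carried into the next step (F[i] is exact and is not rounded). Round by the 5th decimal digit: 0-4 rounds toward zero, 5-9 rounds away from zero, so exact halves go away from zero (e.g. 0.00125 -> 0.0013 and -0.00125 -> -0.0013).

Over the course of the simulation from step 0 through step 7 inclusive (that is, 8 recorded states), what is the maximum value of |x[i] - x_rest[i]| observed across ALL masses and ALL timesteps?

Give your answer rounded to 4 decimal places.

Answer: 2.1250

Derivation:
Step 0: x=[6.0000 9.0000] v=[2.0000 0.0000]
Step 1: x=[6.1250 9.1250] v=[0.5000 0.5000]
Step 2: x=[5.8594 9.3750] v=[-1.0625 1.0000]
Step 3: x=[5.3008 9.6856] v=[-2.2344 1.2422]
Step 4: x=[4.6277 9.9481] v=[-2.6924 1.0498]
Step 5: x=[4.0412 10.0455] v=[-2.3461 0.3896]
Step 6: x=[3.7001 9.8924] v=[-1.3646 -0.6126]
Step 7: x=[3.6705 9.4652] v=[-0.1185 -1.7088]
Max displacement = 2.1250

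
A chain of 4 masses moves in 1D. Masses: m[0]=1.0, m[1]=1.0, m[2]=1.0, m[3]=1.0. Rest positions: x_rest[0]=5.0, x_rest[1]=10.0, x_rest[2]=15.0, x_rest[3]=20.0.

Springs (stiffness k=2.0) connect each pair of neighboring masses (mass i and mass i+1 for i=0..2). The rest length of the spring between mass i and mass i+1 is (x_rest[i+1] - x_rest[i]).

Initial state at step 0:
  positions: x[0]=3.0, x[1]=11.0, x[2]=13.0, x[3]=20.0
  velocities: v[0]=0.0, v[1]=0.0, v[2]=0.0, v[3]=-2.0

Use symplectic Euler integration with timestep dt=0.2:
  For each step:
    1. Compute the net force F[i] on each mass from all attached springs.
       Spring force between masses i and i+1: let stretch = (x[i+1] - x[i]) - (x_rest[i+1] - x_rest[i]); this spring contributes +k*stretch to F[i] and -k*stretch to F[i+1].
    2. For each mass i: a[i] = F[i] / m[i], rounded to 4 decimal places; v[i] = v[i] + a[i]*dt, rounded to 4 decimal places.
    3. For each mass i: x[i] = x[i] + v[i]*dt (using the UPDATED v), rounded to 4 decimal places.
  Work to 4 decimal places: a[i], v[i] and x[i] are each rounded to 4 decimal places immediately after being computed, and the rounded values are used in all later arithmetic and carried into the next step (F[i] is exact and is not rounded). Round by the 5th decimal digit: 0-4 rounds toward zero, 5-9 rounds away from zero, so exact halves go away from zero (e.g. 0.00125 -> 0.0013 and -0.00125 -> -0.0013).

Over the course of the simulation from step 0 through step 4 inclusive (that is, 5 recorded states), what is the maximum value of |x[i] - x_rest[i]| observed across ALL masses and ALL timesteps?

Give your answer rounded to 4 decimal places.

Step 0: x=[3.0000 11.0000 13.0000 20.0000] v=[0.0000 0.0000 0.0000 -2.0000]
Step 1: x=[3.2400 10.5200 13.4000 19.4400] v=[1.2000 -2.4000 2.0000 -2.8000]
Step 2: x=[3.6624 9.6880 14.0528 18.7968] v=[2.1120 -4.1600 3.2640 -3.2160]
Step 3: x=[4.1668 8.7231 14.7359 18.1741] v=[2.5222 -4.8243 3.4157 -3.1136]
Step 4: x=[4.6357 7.8748 15.2131 17.6763] v=[2.3447 -4.2417 2.3859 -2.4889]
Max displacement = 2.3237

Answer: 2.3237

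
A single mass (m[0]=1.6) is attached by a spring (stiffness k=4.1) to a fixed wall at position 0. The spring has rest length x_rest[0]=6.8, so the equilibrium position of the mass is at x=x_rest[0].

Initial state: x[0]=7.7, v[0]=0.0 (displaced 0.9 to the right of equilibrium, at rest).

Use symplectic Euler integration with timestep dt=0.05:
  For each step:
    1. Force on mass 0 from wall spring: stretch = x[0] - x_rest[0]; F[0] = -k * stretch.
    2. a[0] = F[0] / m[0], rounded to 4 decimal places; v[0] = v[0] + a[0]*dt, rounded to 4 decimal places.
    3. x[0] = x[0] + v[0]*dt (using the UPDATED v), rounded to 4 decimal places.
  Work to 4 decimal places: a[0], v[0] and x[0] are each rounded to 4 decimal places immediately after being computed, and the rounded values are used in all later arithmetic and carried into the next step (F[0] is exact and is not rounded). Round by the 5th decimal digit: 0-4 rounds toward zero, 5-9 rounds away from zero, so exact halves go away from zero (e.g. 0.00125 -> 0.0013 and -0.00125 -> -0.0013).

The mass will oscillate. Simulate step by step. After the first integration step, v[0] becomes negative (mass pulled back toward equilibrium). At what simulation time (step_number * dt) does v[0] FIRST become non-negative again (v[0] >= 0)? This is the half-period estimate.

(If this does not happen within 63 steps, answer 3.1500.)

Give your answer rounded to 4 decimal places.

Answer: 2.0000

Derivation:
Step 0: x=[7.7000] v=[0.0000]
Step 1: x=[7.6942] v=[-0.1153]
Step 2: x=[7.6827] v=[-0.2299]
Step 3: x=[7.6656] v=[-0.3430]
Step 4: x=[7.6429] v=[-0.4539]
Step 5: x=[7.6148] v=[-0.5619]
Step 6: x=[7.5815] v=[-0.6663]
Step 7: x=[7.5432] v=[-0.7664]
Step 8: x=[7.5001] v=[-0.8616]
Step 9: x=[7.4525] v=[-0.9513]
Step 10: x=[7.4008] v=[-1.0349]
Step 11: x=[7.3452] v=[-1.1119]
Step 12: x=[7.2861] v=[-1.1818]
Step 13: x=[7.2239] v=[-1.2441]
Step 14: x=[7.1590] v=[-1.2984]
Step 15: x=[7.0918] v=[-1.3444]
Step 16: x=[7.0227] v=[-1.3818]
Step 17: x=[6.9522] v=[-1.4103]
Step 18: x=[6.8807] v=[-1.4298]
Step 19: x=[6.8087] v=[-1.4401]
Step 20: x=[6.7366] v=[-1.4412]
Step 21: x=[6.6649] v=[-1.4331]
Step 22: x=[6.5941] v=[-1.4158]
Step 23: x=[6.5246] v=[-1.3894]
Step 24: x=[6.4569] v=[-1.3541]
Step 25: x=[6.3914] v=[-1.3101]
Step 26: x=[6.3285] v=[-1.2578]
Step 27: x=[6.2686] v=[-1.1974]
Step 28: x=[6.2121] v=[-1.1293]
Step 29: x=[6.1594] v=[-1.0540]
Step 30: x=[6.1108] v=[-0.9719]
Step 31: x=[6.0666] v=[-0.8836]
Step 32: x=[6.0271] v=[-0.7896]
Step 33: x=[5.9926] v=[-0.6906]
Step 34: x=[5.9632] v=[-0.5872]
Step 35: x=[5.9392] v=[-0.4800]
Step 36: x=[5.9207] v=[-0.3697]
Step 37: x=[5.9079] v=[-0.2570]
Step 38: x=[5.9008] v=[-0.1427]
Step 39: x=[5.8994] v=[-0.0275]
Step 40: x=[5.9038] v=[0.0879]
First v>=0 after going negative at step 40, time=2.0000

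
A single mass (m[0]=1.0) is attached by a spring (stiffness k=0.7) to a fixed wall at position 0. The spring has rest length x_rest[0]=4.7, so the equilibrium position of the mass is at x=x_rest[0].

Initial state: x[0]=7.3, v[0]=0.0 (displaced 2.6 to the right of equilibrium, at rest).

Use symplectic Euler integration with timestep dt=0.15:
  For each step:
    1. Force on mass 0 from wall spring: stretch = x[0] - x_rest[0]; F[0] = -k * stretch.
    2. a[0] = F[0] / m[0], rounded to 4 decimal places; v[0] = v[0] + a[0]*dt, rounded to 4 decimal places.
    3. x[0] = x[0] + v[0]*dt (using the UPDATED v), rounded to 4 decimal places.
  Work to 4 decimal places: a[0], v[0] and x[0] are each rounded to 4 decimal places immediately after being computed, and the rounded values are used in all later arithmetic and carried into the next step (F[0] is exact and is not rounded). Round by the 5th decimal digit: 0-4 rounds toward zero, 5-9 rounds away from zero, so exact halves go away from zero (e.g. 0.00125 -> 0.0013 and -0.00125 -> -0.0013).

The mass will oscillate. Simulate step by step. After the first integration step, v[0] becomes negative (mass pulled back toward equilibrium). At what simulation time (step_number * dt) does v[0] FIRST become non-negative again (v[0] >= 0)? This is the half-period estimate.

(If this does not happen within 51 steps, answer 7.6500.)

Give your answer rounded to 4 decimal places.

Step 0: x=[7.3000] v=[0.0000]
Step 1: x=[7.2591] v=[-0.2730]
Step 2: x=[7.1778] v=[-0.5417]
Step 3: x=[7.0575] v=[-0.8019]
Step 4: x=[6.9001] v=[-1.0494]
Step 5: x=[6.7080] v=[-1.2804]
Step 6: x=[6.4843] v=[-1.4912]
Step 7: x=[6.2325] v=[-1.6786]
Step 8: x=[5.9566] v=[-1.8395]
Step 9: x=[5.6609] v=[-1.9714]
Step 10: x=[5.3501] v=[-2.0723]
Step 11: x=[5.0290] v=[-2.1406]
Step 12: x=[4.7027] v=[-2.1751]
Step 13: x=[4.3764] v=[-2.1754]
Step 14: x=[4.0552] v=[-2.1414]
Step 15: x=[3.7441] v=[-2.0737]
Step 16: x=[3.4481] v=[-1.9733]
Step 17: x=[3.1718] v=[-1.8419]
Step 18: x=[2.9196] v=[-1.6814]
Step 19: x=[2.6954] v=[-1.4945]
Step 20: x=[2.5028] v=[-1.2840]
Step 21: x=[2.3448] v=[-1.0533]
Step 22: x=[2.2239] v=[-0.8060]
Step 23: x=[2.1420] v=[-0.5460]
Step 24: x=[2.1004] v=[-0.2774]
Step 25: x=[2.0997] v=[-0.0044]
Step 26: x=[2.1400] v=[0.2686]
First v>=0 after going negative at step 26, time=3.9000

Answer: 3.9000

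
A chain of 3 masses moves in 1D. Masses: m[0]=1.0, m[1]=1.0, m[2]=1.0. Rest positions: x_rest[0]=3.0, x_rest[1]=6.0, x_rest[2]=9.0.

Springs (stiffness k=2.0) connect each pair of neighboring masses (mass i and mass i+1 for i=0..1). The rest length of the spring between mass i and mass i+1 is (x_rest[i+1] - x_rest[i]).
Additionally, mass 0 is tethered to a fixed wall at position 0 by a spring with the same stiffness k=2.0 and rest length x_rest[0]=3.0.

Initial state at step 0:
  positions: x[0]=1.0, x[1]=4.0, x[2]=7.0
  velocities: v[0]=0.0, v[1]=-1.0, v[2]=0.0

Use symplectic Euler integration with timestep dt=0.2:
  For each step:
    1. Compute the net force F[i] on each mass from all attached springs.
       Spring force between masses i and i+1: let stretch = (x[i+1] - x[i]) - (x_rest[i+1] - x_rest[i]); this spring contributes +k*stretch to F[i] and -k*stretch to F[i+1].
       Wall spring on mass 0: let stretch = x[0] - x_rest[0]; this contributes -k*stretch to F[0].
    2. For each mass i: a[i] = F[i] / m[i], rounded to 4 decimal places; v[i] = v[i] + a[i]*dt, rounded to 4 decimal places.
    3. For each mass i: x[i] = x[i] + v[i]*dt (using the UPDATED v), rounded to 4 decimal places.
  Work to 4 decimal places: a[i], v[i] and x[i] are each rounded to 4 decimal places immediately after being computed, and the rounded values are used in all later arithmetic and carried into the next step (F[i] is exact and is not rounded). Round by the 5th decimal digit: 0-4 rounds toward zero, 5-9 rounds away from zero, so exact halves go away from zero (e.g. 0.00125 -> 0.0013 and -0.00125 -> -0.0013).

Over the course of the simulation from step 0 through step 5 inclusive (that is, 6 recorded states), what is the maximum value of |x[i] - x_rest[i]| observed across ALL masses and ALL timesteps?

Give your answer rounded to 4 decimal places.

Answer: 2.4198

Derivation:
Step 0: x=[1.0000 4.0000 7.0000] v=[0.0000 -1.0000 0.0000]
Step 1: x=[1.1600 3.8000 7.0000] v=[0.8000 -1.0000 0.0000]
Step 2: x=[1.4384 3.6448 6.9840] v=[1.3920 -0.7760 -0.0800]
Step 3: x=[1.7782 3.5802 6.9409] v=[1.6992 -0.3229 -0.2157]
Step 4: x=[2.1199 3.6403 6.8689] v=[1.7087 0.3006 -0.3600]
Step 5: x=[2.4137 3.8371 6.7786] v=[1.4689 0.9839 -0.4514]
Max displacement = 2.4198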